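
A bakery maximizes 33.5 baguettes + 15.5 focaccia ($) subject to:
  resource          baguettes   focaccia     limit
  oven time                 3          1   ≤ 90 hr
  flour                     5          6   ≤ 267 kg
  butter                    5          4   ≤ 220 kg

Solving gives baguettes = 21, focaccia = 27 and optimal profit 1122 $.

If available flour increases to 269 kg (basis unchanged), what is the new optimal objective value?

Binding: oven time and flour. Non-binding: butter (7 unused).
Slack constraints have shadow price 0 (complementary slackness).
Dual feasibility on the basic columns requires 3·y_oven time + 5·y_flour = 33.5, 1·y_oven time + 6·y_flour = 15.5.
→ y_oven time = 9.5 and y_flour = 1.
Δz = y_flour·Δb = 1 × (2) = 2, so new z* = 1122 + 2 = 1124.

1124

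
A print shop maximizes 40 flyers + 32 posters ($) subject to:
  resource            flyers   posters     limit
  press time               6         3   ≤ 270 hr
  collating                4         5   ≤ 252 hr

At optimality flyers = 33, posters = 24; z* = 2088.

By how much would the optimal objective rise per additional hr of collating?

4

At the optimum: press time uses 270 of 270 (binding); collating uses 252 of 252 (binding).
Dual feasibility on the basic columns requires 6·y_press time + 4·y_collating = 40, 3·y_press time + 5·y_collating = 32.
This yields shadow prices y_press time = 4, y_collating = 4.
Shadow price of collating = 4.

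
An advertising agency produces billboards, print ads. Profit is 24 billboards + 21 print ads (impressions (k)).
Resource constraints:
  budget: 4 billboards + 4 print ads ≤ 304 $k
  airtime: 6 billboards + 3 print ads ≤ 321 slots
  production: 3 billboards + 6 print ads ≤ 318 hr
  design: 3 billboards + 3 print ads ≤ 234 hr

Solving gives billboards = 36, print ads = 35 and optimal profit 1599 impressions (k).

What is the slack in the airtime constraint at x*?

airtime used = 6·36 + 3·35 = 321; slack = 321 − 321 = 0.

0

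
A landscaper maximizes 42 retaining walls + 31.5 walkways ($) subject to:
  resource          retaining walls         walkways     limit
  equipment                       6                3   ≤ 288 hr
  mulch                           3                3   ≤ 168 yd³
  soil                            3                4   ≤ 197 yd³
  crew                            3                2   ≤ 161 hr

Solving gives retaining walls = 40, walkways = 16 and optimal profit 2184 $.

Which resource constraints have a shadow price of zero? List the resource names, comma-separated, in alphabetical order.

equipment: 288/288 (binding)
mulch: 168/168 (binding)
soil: 184/197 (slack 13)
crew: 152/161 (slack 9)
By complementary slackness, a constraint with positive slack has shadow price 0 → crew, soil.

crew, soil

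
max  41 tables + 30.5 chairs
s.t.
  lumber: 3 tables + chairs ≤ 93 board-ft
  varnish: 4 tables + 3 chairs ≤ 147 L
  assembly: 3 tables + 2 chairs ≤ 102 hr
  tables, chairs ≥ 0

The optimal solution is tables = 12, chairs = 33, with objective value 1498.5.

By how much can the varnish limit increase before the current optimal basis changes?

6

Binding constraints: varnish, assembly. The basis is B = [[4,3],[3,2]] with det -1.
Per unit increase in varnish, x* moves by d = (-2, 3).
The basis stays optimal until tables reaches 0; allowable increase = 6 L.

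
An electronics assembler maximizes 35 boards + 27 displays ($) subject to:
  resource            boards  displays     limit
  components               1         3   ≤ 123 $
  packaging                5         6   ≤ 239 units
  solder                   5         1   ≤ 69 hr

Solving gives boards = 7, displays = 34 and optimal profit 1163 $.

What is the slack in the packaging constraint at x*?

packaging used = 5·7 + 6·34 = 239; slack = 239 − 239 = 0.

0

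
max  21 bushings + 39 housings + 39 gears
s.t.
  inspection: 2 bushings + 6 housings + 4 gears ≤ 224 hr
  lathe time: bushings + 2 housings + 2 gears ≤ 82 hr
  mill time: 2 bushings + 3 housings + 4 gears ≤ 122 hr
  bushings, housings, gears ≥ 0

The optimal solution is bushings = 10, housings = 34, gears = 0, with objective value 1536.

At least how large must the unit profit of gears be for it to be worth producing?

42

At the optimum: inspection uses 224 of 224 (binding); lathe time uses 78 of 82 (slack = 4); mill time uses 122 of 122 (binding).
Slack constraints have shadow price 0 (complementary slackness).
Dual feasibility on the basic columns requires 2·y_inspection + 2·y_mill time = 21, 6·y_inspection + 3·y_mill time = 39.
→ y_inspection = 2.5 and y_mill time = 8.
gears enters the basis when its profit ≥ yᵀa₃ = 2.5·4 + 8·4 = 42.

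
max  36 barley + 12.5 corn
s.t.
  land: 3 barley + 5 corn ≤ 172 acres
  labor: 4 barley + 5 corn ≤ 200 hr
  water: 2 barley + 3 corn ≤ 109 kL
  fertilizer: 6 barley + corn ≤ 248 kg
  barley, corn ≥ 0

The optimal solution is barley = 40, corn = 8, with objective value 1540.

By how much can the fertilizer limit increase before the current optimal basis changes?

52

Binding constraints: labor, fertilizer. The basis is B = [[4,5],[6,1]] with det -26.
Per unit increase in fertilizer, x* moves by d = (0.1923, -0.1538).
The basis stays optimal until corn reaches 0; allowable increase = 52 kg.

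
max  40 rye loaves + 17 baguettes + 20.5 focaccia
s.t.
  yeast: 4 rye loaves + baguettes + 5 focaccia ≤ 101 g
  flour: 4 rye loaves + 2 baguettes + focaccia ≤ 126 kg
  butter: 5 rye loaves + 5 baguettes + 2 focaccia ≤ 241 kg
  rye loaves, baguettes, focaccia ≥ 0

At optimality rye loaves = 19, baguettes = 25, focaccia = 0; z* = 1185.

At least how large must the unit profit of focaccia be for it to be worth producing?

Binding: yeast and flour. Non-binding: butter (21 unused).
By complementary slackness, y = 0 for the non-binding constraint.
The binding rows give the dual system: 4·y_yeast + 4·y_flour = 40 and 1·y_yeast + 2·y_flour = 17.
→ y_yeast = 3 and y_flour = 7.
focaccia enters the basis when its profit ≥ yᵀa₃ = 3·5 + 7·1 = 22.

22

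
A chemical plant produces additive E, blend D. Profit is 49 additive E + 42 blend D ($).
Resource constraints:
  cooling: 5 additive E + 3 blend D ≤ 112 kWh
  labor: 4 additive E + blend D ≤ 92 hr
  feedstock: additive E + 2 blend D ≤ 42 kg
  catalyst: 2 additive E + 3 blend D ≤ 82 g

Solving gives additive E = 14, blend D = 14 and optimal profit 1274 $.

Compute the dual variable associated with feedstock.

Binding: cooling and feedstock. Non-binding: labor (22 unused), catalyst (12 unused).
By complementary slackness, y = 0 for the non-binding constraints.
From A_Bᵀ y = c: 5·y_cooling + 1·y_feedstock = 49; 3·y_cooling + 2·y_feedstock = 42.
→ y_cooling = 8 and y_feedstock = 9.
Shadow price of feedstock = 9.

9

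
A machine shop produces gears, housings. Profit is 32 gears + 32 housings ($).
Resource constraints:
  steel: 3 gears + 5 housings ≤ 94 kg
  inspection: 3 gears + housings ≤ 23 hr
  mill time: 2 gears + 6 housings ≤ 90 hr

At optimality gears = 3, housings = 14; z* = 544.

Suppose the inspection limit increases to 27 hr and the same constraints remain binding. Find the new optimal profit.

576

Binding: inspection and mill time. Non-binding: steel (15 unused).
Slack constraints have shadow price 0 (complementary slackness).
Dual feasibility on the basic columns requires 3·y_inspection + 2·y_mill time = 32, 1·y_inspection + 6·y_mill time = 32.
→ y_inspection = 8 and y_mill time = 4.
Δz = y_inspection·Δb = 8 × (4) = 32, so new z* = 544 + 32 = 576.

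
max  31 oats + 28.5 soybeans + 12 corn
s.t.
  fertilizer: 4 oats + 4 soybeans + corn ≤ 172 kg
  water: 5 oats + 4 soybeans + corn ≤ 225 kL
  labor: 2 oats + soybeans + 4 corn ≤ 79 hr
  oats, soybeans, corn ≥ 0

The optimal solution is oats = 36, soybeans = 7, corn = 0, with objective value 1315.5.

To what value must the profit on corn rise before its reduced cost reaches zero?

Check each constraint at x*: fertilizer 172/172 (tight); water 208/225 (slack 17); labor 79/79 (tight).
Slack constraints have shadow price 0 (complementary slackness).
The binding rows give the dual system: 4·y_fertilizer + 2·y_labor = 31 and 4·y_fertilizer + 1·y_labor = 28.5.
Solving: y_fertilizer = 6.5, y_labor = 2.5.
corn enters the basis when its profit ≥ yᵀa₃ = 6.5·1 + 2.5·4 = 16.5.

16.5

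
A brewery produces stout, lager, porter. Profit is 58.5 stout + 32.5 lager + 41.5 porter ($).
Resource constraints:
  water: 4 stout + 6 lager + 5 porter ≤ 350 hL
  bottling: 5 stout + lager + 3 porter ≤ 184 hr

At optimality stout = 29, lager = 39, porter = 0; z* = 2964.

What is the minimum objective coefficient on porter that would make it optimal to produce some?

Both water and bottling are binding at x*.
From A_Bᵀ y = c: 4·y_water + 5·y_bottling = 58.5; 6·y_water + 1·y_bottling = 32.5.
This yields shadow prices y_water = 4, y_bottling = 8.5.
porter enters the basis when its profit ≥ yᵀa₃ = 4·5 + 8.5·3 = 45.5.

45.5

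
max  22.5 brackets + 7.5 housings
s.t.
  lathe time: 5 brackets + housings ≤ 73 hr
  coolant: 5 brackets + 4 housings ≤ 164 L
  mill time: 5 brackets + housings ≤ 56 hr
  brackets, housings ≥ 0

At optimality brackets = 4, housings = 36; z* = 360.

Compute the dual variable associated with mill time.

Binding: coolant and mill time. Non-binding: lathe time (17 unused).
Since lathe time is not tight, its dual is 0.
From A_Bᵀ y = c: 5·y_coolant + 5·y_mill time = 22.5; 4·y_coolant + 1·y_mill time = 7.5.
This yields shadow prices y_coolant = 1, y_mill time = 3.5.
Shadow price of mill time = 3.5.

3.5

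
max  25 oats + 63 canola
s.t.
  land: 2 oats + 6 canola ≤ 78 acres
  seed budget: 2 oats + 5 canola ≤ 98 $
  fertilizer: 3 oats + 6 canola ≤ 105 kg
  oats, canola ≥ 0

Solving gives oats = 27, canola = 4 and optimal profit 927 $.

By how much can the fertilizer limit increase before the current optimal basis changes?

12

Binding constraints: land, fertilizer. The basis is B = [[2,6],[3,6]] with det -6.
Per unit increase in fertilizer, x* moves by d = (1, -0.3333).
The basis stays optimal until canola reaches 0; allowable increase = 12 kg.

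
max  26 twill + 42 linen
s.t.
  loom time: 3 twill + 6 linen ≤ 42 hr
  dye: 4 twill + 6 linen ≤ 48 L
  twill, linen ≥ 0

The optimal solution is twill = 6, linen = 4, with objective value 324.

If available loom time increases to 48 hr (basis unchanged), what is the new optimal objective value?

336

Check each constraint at x*: loom time 42/42 (tight); dye 48/48 (tight).
From A_Bᵀ y = c: 3·y_loom time + 4·y_dye = 26; 6·y_loom time + 6·y_dye = 42.
Solving: y_loom time = 2, y_dye = 5.
Δz = y_loom time·Δb = 2 × (6) = 12, so new z* = 324 + 12 = 336.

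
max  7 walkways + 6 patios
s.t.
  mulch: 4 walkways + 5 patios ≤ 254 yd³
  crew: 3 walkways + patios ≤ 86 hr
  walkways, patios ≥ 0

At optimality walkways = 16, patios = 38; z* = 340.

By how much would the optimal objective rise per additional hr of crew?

1

Check each constraint at x*: mulch 254/254 (tight); crew 86/86 (tight).
The binding rows give the dual system: 4·y_mulch + 3·y_crew = 7 and 5·y_mulch + 1·y_crew = 6.
Solving: y_mulch = 1, y_crew = 1.
Shadow price of crew = 1.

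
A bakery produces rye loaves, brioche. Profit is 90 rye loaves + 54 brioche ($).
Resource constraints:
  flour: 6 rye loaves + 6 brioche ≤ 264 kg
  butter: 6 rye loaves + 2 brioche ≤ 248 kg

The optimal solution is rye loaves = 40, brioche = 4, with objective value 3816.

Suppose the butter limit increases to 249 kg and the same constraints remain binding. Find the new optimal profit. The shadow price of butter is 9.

Δb = 1, so new z* = 3816 + (9)·(1) = 3816 + 9 = 3825.

3825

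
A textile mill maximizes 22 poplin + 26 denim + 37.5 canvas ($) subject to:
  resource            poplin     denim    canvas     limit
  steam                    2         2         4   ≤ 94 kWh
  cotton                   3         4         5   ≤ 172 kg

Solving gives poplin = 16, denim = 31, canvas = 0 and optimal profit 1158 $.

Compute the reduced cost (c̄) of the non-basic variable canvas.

At the optimum: steam uses 94 of 94 (binding); cotton uses 172 of 172 (binding).
Dual feasibility on the basic columns requires 2·y_steam + 3·y_cotton = 22, 2·y_steam + 4·y_cotton = 26.
This yields shadow prices y_steam = 5, y_cotton = 4.
Reduced cost of canvas: c₃ − yᵀa₃ = 37.5 − (5·4 + 4·5) = 37.5 − 40 = -2.5.

-2.5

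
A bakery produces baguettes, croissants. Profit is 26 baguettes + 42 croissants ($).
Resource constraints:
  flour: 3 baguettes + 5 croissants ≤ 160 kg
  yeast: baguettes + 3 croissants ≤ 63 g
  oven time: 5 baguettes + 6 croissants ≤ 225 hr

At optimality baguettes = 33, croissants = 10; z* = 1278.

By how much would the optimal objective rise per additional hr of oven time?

4

Check each constraint at x*: flour 149/160 (slack 11); yeast 63/63 (tight); oven time 225/225 (tight).
By complementary slackness, y = 0 for the non-binding constraint.
The binding rows give the dual system: 1·y_yeast + 5·y_oven time = 26 and 3·y_yeast + 6·y_oven time = 42.
→ y_yeast = 6 and y_oven time = 4.
Shadow price of oven time = 4.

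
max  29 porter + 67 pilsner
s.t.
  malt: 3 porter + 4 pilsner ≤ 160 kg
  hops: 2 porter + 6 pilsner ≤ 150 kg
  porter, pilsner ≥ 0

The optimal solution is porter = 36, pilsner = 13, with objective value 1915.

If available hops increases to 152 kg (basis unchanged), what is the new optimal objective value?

1932

Both malt and hops are binding at x*.
Dual feasibility on the basic columns requires 3·y_malt + 2·y_hops = 29, 4·y_malt + 6·y_hops = 67.
→ y_malt = 4 and y_hops = 8.5.
Δz = y_hops·Δb = 8.5 × (2) = 17, so new z* = 1915 + 17 = 1932.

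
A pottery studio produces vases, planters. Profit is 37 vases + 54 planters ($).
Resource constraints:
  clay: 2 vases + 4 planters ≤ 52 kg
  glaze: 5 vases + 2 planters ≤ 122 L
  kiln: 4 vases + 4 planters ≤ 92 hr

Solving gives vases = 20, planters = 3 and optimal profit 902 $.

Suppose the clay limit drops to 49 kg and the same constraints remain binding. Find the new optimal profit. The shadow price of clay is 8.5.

Δb = -3, so new z* = 902 + (8.5)·(-3) = 902 − 25.5 = 876.5.

876.5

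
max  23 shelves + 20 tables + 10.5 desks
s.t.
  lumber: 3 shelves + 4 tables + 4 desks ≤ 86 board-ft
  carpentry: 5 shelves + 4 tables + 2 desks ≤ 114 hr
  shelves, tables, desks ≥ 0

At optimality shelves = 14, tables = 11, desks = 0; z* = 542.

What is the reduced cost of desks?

-1.5

Both lumber and carpentry are binding at x*.
From A_Bᵀ y = c: 3·y_lumber + 5·y_carpentry = 23; 4·y_lumber + 4·y_carpentry = 20.
This yields shadow prices y_lumber = 1, y_carpentry = 4.
Reduced cost of desks: c₃ − yᵀa₃ = 10.5 − (1·4 + 4·2) = 10.5 − 12 = -1.5.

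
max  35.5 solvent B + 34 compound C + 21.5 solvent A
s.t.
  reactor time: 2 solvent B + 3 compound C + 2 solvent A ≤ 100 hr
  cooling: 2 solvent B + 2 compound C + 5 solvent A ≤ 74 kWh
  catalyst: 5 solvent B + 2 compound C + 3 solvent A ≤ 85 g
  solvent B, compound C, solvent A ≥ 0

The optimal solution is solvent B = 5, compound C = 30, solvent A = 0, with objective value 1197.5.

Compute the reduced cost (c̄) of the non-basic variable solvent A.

At the optimum: reactor time uses 100 of 100 (binding); cooling uses 70 of 74 (slack = 4); catalyst uses 85 of 85 (binding).
Since cooling is not tight, its dual is 0.
From A_Bᵀ y = c: 2·y_reactor time + 5·y_catalyst = 35.5; 3·y_reactor time + 2·y_catalyst = 34.
This yields shadow prices y_reactor time = 9, y_catalyst = 3.5.
Reduced cost of solvent A: c₃ − yᵀa₃ = 21.5 − (9·2 + 3.5·3) = 21.5 − 28.5 = -7.

-7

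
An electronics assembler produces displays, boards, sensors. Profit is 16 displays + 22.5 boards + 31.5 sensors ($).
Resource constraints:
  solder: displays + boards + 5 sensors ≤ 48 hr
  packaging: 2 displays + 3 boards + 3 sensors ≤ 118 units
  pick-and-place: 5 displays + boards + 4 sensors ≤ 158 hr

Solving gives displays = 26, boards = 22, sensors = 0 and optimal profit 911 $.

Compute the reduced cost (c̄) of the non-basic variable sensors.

-3

At the optimum: solder uses 48 of 48 (binding); packaging uses 118 of 118 (binding); pick-and-place uses 152 of 158 (slack = 6).
By complementary slackness, y = 0 for the non-binding constraint.
From A_Bᵀ y = c: 1·y_solder + 2·y_packaging = 16; 1·y_solder + 3·y_packaging = 22.5.
Solving: y_solder = 3, y_packaging = 6.5.
Reduced cost of sensors: c₃ − yᵀa₃ = 31.5 − (3·5 + 6.5·3) = 31.5 − 34.5 = -3.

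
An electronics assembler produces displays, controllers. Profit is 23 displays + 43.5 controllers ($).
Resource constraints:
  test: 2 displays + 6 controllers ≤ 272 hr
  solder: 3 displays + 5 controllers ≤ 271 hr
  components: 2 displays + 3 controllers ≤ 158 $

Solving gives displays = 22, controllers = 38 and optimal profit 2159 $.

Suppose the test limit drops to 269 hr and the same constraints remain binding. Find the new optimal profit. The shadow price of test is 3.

2150

Δb = -3, so new z* = 2159 + (3)·(-3) = 2159 − 9 = 2150.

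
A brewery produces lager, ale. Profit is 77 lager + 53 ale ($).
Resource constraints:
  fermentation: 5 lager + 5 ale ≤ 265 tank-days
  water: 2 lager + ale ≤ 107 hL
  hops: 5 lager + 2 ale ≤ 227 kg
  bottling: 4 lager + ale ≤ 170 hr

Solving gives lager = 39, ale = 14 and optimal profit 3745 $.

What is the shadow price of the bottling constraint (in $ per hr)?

At the optimum: fermentation uses 265 of 265 (binding); water uses 92 of 107 (slack = 15); hops uses 223 of 227 (slack = 4); bottling uses 170 of 170 (binding).
Slack constraints have shadow price 0 (complementary slackness).
The binding rows give the dual system: 5·y_fermentation + 4·y_bottling = 77 and 5·y_fermentation + 1·y_bottling = 53.
Solving: y_fermentation = 9, y_bottling = 8.
Shadow price of bottling = 8.

8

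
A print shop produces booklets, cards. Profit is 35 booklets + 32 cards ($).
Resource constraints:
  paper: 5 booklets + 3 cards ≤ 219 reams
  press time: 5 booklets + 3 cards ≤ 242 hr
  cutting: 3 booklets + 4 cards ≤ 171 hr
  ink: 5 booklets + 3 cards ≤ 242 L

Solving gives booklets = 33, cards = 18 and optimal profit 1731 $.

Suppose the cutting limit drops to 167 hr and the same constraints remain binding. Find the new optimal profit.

1711

Binding: paper and cutting. Non-binding: press time (23 unused), ink (23 unused).
Slack constraints have shadow price 0 (complementary slackness).
Dual feasibility on the basic columns requires 5·y_paper + 3·y_cutting = 35, 3·y_paper + 4·y_cutting = 32.
This yields shadow prices y_paper = 4, y_cutting = 5.
Δz = y_cutting·Δb = 5 × (-4) = -20, so new z* = 1731 − 20 = 1711.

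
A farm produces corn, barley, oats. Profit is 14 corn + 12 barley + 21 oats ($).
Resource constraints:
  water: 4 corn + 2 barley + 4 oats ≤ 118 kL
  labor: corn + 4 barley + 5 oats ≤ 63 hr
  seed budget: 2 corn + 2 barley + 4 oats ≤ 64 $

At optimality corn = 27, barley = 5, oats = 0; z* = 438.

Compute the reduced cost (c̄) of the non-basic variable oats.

At the optimum: water uses 118 of 118 (binding); labor uses 47 of 63 (slack = 16); seed budget uses 64 of 64 (binding).
Slack constraints have shadow price 0 (complementary slackness).
Dual feasibility on the basic columns requires 4·y_water + 2·y_seed budget = 14, 2·y_water + 2·y_seed budget = 12.
Solving: y_water = 1, y_seed budget = 5.
Reduced cost of oats: c₃ − yᵀa₃ = 21 − (1·4 + 5·4) = 21 − 24 = -3.

-3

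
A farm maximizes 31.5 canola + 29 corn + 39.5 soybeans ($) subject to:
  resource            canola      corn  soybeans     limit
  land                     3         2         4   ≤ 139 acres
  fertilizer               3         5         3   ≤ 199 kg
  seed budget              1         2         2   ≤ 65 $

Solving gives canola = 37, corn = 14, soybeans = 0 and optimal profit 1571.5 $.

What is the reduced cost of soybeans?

-6.5

Check each constraint at x*: land 139/139 (tight); fertilizer 181/199 (slack 18); seed budget 65/65 (tight).
By complementary slackness, y = 0 for the non-binding constraint.
From A_Bᵀ y = c: 3·y_land + 1·y_seed budget = 31.5; 2·y_land + 2·y_seed budget = 29.
→ y_land = 8.5 and y_seed budget = 6.
Reduced cost of soybeans: c₃ − yᵀa₃ = 39.5 − (8.5·4 + 6·2) = 39.5 − 46 = -6.5.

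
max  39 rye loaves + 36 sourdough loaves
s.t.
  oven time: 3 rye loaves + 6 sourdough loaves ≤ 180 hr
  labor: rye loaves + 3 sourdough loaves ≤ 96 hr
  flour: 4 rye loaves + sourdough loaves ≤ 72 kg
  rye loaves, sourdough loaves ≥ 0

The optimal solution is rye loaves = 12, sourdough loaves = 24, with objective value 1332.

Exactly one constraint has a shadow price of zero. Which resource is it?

labor

oven time: 180/180 (binding)
labor: 84/96 (slack 12)
flour: 72/72 (binding)
By complementary slackness, a constraint with positive slack has shadow price 0 → labor.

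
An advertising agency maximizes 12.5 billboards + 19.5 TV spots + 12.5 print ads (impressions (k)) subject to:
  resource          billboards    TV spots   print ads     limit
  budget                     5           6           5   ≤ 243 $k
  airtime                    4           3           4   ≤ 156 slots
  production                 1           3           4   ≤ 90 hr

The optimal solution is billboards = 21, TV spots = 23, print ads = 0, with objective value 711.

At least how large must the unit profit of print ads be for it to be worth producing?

Check each constraint at x*: budget 243/243 (tight); airtime 153/156 (slack 3); production 90/90 (tight).
By complementary slackness, y = 0 for the non-binding constraint.
The binding rows give the dual system: 5·y_budget + 1·y_production = 12.5 and 6·y_budget + 3·y_production = 19.5.
This yields shadow prices y_budget = 2, y_production = 2.5.
print ads enters the basis when its profit ≥ yᵀa₃ = 2·5 + 2.5·4 = 20.

20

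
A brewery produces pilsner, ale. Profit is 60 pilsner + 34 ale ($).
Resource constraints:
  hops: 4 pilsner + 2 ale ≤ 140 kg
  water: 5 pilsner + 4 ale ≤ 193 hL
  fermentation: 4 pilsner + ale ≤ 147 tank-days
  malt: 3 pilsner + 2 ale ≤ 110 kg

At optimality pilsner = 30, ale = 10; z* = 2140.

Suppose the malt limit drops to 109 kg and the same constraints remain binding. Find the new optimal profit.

2132

Binding: hops and malt. Non-binding: water (3 unused), fermentation (17 unused).
By complementary slackness, y = 0 for the non-binding constraints.
The binding rows give the dual system: 4·y_hops + 3·y_malt = 60 and 2·y_hops + 2·y_malt = 34.
Solving: y_hops = 9, y_malt = 8.
Δz = y_malt·Δb = 8 × (-1) = -8, so new z* = 2140 − 8 = 2132.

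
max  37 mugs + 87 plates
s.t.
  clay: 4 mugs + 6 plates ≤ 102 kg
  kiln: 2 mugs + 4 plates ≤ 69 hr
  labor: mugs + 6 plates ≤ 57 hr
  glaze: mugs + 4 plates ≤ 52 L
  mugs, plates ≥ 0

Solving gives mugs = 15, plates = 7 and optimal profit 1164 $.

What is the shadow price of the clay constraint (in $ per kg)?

7.5

Binding: clay and labor. Non-binding: kiln (11 unused), glaze (9 unused).
Slack constraints have shadow price 0 (complementary slackness).
Dual feasibility on the basic columns requires 4·y_clay + 1·y_labor = 37, 6·y_clay + 6·y_labor = 87.
Solving: y_clay = 7.5, y_labor = 7.
Shadow price of clay = 7.5.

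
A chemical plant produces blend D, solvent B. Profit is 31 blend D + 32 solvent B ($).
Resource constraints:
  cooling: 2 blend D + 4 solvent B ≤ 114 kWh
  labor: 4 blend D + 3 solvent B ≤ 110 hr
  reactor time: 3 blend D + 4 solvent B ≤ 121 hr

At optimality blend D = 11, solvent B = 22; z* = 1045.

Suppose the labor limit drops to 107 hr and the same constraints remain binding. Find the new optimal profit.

1033

Binding: labor and reactor time. Non-binding: cooling (4 unused).
By complementary slackness, y = 0 for the non-binding constraint.
The binding rows give the dual system: 4·y_labor + 3·y_reactor time = 31 and 3·y_labor + 4·y_reactor time = 32.
This yields shadow prices y_labor = 4, y_reactor time = 5.
Δz = y_labor·Δb = 4 × (-3) = -12, so new z* = 1045 − 12 = 1033.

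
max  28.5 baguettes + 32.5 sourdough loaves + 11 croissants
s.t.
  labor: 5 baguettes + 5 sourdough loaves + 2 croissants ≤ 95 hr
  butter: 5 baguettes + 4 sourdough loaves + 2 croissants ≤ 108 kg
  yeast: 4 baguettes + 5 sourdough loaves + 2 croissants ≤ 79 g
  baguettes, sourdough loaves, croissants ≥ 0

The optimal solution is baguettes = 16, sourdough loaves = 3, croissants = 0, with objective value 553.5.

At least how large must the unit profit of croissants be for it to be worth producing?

Check each constraint at x*: labor 95/95 (tight); butter 92/108 (slack 16); yeast 79/79 (tight).
By complementary slackness, y = 0 for the non-binding constraint.
The binding rows give the dual system: 5·y_labor + 4·y_yeast = 28.5 and 5·y_labor + 5·y_yeast = 32.5.
→ y_labor = 2.5 and y_yeast = 4.
croissants enters the basis when its profit ≥ yᵀa₃ = 2.5·2 + 4·2 = 13.

13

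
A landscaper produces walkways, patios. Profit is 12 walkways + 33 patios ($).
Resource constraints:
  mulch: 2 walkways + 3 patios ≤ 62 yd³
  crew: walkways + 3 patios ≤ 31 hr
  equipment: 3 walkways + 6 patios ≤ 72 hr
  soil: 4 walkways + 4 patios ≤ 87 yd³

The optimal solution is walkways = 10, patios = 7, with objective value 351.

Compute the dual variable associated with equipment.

Check each constraint at x*: mulch 41/62 (slack 21); crew 31/31 (tight); equipment 72/72 (tight); soil 68/87 (slack 19).
By complementary slackness, y = 0 for the non-binding constraints.
Dual feasibility on the basic columns requires 1·y_crew + 3·y_equipment = 12, 3·y_crew + 6·y_equipment = 33.
→ y_crew = 9 and y_equipment = 1.
Shadow price of equipment = 1.

1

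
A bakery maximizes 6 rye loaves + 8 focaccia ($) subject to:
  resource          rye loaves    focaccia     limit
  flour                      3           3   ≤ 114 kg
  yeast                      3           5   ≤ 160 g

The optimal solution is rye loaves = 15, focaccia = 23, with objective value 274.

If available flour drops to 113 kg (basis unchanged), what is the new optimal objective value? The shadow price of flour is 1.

Δb = -1, so new z* = 274 + (1)·(-1) = 274 − 1 = 273.

273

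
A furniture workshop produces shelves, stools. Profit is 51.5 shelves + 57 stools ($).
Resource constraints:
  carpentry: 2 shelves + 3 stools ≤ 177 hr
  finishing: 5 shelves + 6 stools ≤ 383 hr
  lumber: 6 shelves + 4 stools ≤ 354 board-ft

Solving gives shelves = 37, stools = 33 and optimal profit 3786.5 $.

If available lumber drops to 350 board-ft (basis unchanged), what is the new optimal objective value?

At the optimum: carpentry uses 173 of 177 (slack = 4); finishing uses 383 of 383 (binding); lumber uses 354 of 354 (binding).
Since carpentry is not tight, its dual is 0.
From A_Bᵀ y = c: 5·y_finishing + 6·y_lumber = 51.5; 6·y_finishing + 4·y_lumber = 57.
This yields shadow prices y_finishing = 8.5, y_lumber = 1.5.
Δz = y_lumber·Δb = 1.5 × (-4) = -6, so new z* = 3786.5 − 6 = 3780.5.

3780.5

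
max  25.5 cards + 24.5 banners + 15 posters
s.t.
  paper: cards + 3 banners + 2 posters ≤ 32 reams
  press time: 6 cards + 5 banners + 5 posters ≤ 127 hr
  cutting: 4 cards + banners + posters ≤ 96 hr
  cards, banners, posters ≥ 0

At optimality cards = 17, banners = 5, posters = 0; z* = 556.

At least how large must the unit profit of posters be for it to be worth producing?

23

At the optimum: paper uses 32 of 32 (binding); press time uses 127 of 127 (binding); cutting uses 73 of 96 (slack = 23).
Since cutting is not tight, its dual is 0.
From A_Bᵀ y = c: 1·y_paper + 6·y_press time = 25.5; 3·y_paper + 5·y_press time = 24.5.
Solving: y_paper = 1.5, y_press time = 4.
posters enters the basis when its profit ≥ yᵀa₃ = 1.5·2 + 4·5 = 23.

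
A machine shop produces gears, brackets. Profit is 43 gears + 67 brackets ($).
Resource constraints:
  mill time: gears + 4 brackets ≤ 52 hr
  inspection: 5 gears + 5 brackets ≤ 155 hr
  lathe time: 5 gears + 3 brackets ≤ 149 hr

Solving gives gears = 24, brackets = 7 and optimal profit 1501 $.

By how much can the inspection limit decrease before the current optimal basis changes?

90

Binding constraints: mill time, inspection. The basis is B = [[1,4],[5,5]] with det -15.
Per unit decrease in inspection, x* moves by d = (-0.2667, 0.0667).
The basis stays optimal until gears reaches 0; allowable decrease = 90 hr.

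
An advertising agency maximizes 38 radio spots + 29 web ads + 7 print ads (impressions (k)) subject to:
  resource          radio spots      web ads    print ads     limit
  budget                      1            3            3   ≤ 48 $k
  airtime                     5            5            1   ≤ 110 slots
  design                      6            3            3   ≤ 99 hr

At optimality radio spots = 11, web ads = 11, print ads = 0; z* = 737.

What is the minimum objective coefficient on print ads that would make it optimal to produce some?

Binding: airtime and design. Non-binding: budget (4 unused).
Since budget is not tight, its dual is 0.
Dual feasibility on the basic columns requires 5·y_airtime + 6·y_design = 38, 5·y_airtime + 3·y_design = 29.
→ y_airtime = 4 and y_design = 3.
print ads enters the basis when its profit ≥ yᵀa₃ = 4·1 + 3·3 = 13.

13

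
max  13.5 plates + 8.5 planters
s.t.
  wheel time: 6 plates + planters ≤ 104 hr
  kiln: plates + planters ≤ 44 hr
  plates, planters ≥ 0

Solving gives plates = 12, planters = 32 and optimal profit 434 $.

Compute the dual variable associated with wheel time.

1

Check each constraint at x*: wheel time 104/104 (tight); kiln 44/44 (tight).
Dual feasibility on the basic columns requires 6·y_wheel time + 1·y_kiln = 13.5, 1·y_wheel time + 1·y_kiln = 8.5.
Solving: y_wheel time = 1, y_kiln = 7.5.
Shadow price of wheel time = 1.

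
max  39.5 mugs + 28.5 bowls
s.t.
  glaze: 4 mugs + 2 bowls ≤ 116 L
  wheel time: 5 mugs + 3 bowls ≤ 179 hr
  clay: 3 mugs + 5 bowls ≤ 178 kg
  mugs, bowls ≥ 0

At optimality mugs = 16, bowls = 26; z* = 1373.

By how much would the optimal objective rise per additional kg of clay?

2.5

Binding: glaze and clay. Non-binding: wheel time (21 unused).
Slack constraints have shadow price 0 (complementary slackness).
From A_Bᵀ y = c: 4·y_glaze + 3·y_clay = 39.5; 2·y_glaze + 5·y_clay = 28.5.
Solving: y_glaze = 8, y_clay = 2.5.
Shadow price of clay = 2.5.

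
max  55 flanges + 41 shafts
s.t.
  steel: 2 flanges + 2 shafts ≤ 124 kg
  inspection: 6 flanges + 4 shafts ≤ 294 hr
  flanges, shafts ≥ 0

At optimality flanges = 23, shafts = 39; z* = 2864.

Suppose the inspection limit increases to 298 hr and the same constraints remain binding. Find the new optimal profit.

At the optimum: steel uses 124 of 124 (binding); inspection uses 294 of 294 (binding).
From A_Bᵀ y = c: 2·y_steel + 6·y_inspection = 55; 2·y_steel + 4·y_inspection = 41.
This yields shadow prices y_steel = 6.5, y_inspection = 7.
Δz = y_inspection·Δb = 7 × (4) = 28, so new z* = 2864 + 28 = 2892.

2892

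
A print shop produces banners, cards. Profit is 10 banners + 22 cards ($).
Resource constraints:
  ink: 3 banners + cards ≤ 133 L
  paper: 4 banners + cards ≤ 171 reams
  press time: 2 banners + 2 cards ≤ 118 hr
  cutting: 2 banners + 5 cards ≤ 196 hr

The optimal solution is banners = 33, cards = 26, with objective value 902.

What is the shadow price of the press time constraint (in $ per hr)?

1

At the optimum: ink uses 125 of 133 (slack = 8); paper uses 158 of 171 (slack = 13); press time uses 118 of 118 (binding); cutting uses 196 of 196 (binding).
By complementary slackness, y = 0 for the non-binding constraints.
The binding rows give the dual system: 2·y_press time + 2·y_cutting = 10 and 2·y_press time + 5·y_cutting = 22.
Solving: y_press time = 1, y_cutting = 4.
Shadow price of press time = 1.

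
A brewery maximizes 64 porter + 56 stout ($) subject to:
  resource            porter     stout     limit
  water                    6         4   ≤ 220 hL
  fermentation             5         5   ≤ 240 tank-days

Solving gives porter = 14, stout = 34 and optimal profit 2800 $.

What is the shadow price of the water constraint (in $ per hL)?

At the optimum: water uses 220 of 220 (binding); fermentation uses 240 of 240 (binding).
From A_Bᵀ y = c: 6·y_water + 5·y_fermentation = 64; 4·y_water + 5·y_fermentation = 56.
→ y_water = 4 and y_fermentation = 8.
Shadow price of water = 4.

4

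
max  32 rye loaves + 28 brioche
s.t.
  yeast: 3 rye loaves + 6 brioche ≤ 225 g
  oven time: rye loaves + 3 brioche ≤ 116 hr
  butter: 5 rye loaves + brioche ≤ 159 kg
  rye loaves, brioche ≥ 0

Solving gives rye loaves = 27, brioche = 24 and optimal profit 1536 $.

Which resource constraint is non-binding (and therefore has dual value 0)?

oven time

yeast: 225/225 (binding)
oven time: 99/116 (slack 17)
butter: 159/159 (binding)
By complementary slackness, a constraint with positive slack has shadow price 0 → oven time.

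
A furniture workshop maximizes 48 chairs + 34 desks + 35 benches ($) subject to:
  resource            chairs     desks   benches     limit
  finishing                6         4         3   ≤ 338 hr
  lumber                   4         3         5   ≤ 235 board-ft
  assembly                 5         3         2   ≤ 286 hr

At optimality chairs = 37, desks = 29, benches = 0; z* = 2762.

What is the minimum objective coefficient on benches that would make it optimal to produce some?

Check each constraint at x*: finishing 338/338 (tight); lumber 235/235 (tight); assembly 272/286 (slack 14).
By complementary slackness, y = 0 for the non-binding constraint.
From A_Bᵀ y = c: 6·y_finishing + 4·y_lumber = 48; 4·y_finishing + 3·y_lumber = 34.
Solving: y_finishing = 4, y_lumber = 6.
benches enters the basis when its profit ≥ yᵀa₃ = 4·3 + 6·5 = 42.

42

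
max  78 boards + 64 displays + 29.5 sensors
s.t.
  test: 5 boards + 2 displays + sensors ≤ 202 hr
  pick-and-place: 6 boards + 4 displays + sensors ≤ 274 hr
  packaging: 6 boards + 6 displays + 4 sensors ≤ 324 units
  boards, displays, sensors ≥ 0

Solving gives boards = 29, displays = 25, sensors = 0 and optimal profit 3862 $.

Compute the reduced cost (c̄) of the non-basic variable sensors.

Binding: pick-and-place and packaging. Non-binding: test (7 unused).
Slack constraints have shadow price 0 (complementary slackness).
Dual feasibility on the basic columns requires 6·y_pick-and-place + 6·y_packaging = 78, 4·y_pick-and-place + 6·y_packaging = 64.
Solving: y_pick-and-place = 7, y_packaging = 6.
Reduced cost of sensors: c₃ − yᵀa₃ = 29.5 − (7·1 + 6·4) = 29.5 − 31 = -1.5.

-1.5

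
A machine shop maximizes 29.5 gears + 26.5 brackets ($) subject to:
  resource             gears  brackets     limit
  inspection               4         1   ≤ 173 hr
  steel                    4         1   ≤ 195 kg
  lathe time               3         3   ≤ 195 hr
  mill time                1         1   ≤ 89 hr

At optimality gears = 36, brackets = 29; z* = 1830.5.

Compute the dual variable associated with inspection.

1

Check each constraint at x*: inspection 173/173 (tight); steel 173/195 (slack 22); lathe time 195/195 (tight); mill time 65/89 (slack 24).
By complementary slackness, y = 0 for the non-binding constraints.
From A_Bᵀ y = c: 4·y_inspection + 3·y_lathe time = 29.5; 1·y_inspection + 3·y_lathe time = 26.5.
Solving: y_inspection = 1, y_lathe time = 8.5.
Shadow price of inspection = 1.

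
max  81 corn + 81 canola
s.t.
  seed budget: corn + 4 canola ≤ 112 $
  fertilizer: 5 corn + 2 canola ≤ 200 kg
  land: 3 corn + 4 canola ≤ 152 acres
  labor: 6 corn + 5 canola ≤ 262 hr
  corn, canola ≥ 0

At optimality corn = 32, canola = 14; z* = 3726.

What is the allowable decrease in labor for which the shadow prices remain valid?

Binding constraints: land, labor. The basis is B = [[3,4],[6,5]] with det -9.
Per unit decrease in labor, x* moves by d = (-0.4444, 0.3333).
The basis stays optimal until seed budget becomes binding; allowable decrease = 27 hr.

27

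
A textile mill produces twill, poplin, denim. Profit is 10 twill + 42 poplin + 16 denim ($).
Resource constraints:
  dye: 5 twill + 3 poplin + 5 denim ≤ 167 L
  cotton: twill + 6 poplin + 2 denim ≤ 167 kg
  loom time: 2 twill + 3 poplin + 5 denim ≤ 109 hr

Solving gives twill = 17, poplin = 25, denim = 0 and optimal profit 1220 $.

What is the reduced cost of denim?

Check each constraint at x*: dye 160/167 (slack 7); cotton 167/167 (tight); loom time 109/109 (tight).
Slack constraints have shadow price 0 (complementary slackness).
From A_Bᵀ y = c: 1·y_cotton + 2·y_loom time = 10; 6·y_cotton + 3·y_loom time = 42.
This yields shadow prices y_cotton = 6, y_loom time = 2.
Reduced cost of denim: c₃ − yᵀa₃ = 16 − (6·2 + 2·5) = 16 − 22 = -6.

-6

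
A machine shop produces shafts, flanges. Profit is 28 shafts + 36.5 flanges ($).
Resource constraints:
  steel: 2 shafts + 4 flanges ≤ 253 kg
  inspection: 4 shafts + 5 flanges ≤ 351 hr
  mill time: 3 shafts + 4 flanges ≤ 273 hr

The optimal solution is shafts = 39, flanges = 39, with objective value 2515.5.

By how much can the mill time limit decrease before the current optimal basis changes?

Binding constraints: inspection, mill time. The basis is B = [[4,5],[3,4]] with det 1.
Per unit decrease in mill time, x* moves by d = (5, -4).
The basis stays optimal until flanges reaches 0; allowable decrease = 9.75 hr.

9.75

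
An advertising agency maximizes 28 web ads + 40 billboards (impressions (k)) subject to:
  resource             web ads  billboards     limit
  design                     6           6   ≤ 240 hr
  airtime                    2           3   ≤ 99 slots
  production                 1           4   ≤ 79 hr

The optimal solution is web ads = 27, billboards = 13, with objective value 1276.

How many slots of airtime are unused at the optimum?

6

airtime used = 2·27 + 3·13 = 93; slack = 99 − 93 = 6.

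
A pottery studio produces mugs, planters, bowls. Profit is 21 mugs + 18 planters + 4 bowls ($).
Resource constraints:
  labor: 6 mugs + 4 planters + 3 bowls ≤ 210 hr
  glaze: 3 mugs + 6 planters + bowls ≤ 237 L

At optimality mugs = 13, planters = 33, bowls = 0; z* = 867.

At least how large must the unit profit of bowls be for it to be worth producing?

10

Check each constraint at x*: labor 210/210 (tight); glaze 237/237 (tight).
Dual feasibility on the basic columns requires 6·y_labor + 3·y_glaze = 21, 4·y_labor + 6·y_glaze = 18.
Solving: y_labor = 3, y_glaze = 1.
bowls enters the basis when its profit ≥ yᵀa₃ = 3·3 + 1·1 = 10.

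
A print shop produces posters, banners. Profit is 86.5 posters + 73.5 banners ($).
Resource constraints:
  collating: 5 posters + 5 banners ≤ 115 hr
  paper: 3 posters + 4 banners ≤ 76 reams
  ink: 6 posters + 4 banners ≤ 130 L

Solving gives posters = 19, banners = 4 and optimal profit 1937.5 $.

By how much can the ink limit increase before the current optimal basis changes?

Binding constraints: collating, ink. The basis is B = [[5,5],[6,4]] with det -10.
Per unit increase in ink, x* moves by d = (0.5, -0.5).
The basis stays optimal until banners reaches 0; allowable increase = 8 L.

8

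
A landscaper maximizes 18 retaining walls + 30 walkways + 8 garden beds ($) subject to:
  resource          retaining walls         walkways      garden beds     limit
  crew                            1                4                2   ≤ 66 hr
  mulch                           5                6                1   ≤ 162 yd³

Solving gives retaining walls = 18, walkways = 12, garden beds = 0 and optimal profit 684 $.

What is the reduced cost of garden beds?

-1

Both crew and mulch are binding at x*.
The binding rows give the dual system: 1·y_crew + 5·y_mulch = 18 and 4·y_crew + 6·y_mulch = 30.
→ y_crew = 3 and y_mulch = 3.
Reduced cost of garden beds: c₃ − yᵀa₃ = 8 − (3·2 + 3·1) = 8 − 9 = -1.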